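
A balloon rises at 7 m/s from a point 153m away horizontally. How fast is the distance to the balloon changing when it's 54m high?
42√13/65 ≈ 2.33 m/s

z² = 153² + y²
z = √(153² + 54²) = 45√13
dz/dt = y/z · dy/dt = 54/(45√13) · 7 = 42√13/65 ≈ 2.33 m/s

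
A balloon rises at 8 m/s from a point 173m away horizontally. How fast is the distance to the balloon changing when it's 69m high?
276√34690/17345 ≈ 2.964 m/s

z² = 173² + y²
z = √(173² + 69²) = √34690
dz/dt = y/z · dy/dt = 69/√34690 · 8 = 276√34690/17345 ≈ 2.964 m/s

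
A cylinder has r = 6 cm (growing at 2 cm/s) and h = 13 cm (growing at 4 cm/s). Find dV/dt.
456π cm³/s

V = πr²h
dV/dt = 2πrh·dr/dt + πr²·dh/dt
= 2π(6)(13)(2) + π(6)²(4)
= 456π cm³/s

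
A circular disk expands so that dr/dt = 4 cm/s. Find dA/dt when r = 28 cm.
224π cm²/s

A = πr²
dA/dt = 2πr · dr/dt = 2π(28)(4) = 224π cm²/s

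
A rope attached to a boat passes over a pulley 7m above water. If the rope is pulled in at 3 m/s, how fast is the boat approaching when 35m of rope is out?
5√6/4 ≈ 3.062 m/s

rope² = x² + 7²
x = √(35² - 7²) = 14√6
dx/dt = (rope/x) · d(rope)/dt = (35/(14√6)) · (-3) = -5√6/4 m/s
The boat approaches at 5√6/4 ≈ 3.062 m/s.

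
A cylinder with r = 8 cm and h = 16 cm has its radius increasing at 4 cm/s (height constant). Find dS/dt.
256π cm²/s

S = 2πrh + 2πr² (lateral + bases)
dS/dt = (2πh + 4πr)·dr/dt = (2π·16 + 4π·8)·4
= 256π cm²/s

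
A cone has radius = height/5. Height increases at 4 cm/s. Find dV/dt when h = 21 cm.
1764π/25 cm³/s

V = (1/3)π(h/5)²h = πh³/75
dV/dt = πh²/25 · 4
At h = 21: dV/dt = 1764π/25 cm³/s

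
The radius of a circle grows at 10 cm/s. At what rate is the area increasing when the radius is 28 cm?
560π cm²/s

A = πr²
dA/dt = 2πr · dr/dt = 2π(28)(10) = 560π cm²/s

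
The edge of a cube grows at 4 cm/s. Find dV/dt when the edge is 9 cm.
972 cm³/s

V = s³
dV/dt = 3s² · ds/dt = 3·9²·4 = 972 cm³/s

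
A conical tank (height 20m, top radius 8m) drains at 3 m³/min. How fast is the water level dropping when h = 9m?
25/(108π) ≈ 0.07368 m/min

r/h = 8/20, so r = (2/5)h
V = (1/3)πr²h = (1/3)π((2/5)h)²h = (4/75)πh³
dV/dh = (4/25)πh²
dh/dt = (dV/dt)/(dV/dh) = -3/((4/25)π·9²) = -25/(108π) m/min
The level is dropping at 25/(108π) ≈ 0.07368 m/min.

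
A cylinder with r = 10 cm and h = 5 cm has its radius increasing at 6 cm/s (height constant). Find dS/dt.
300π cm²/s

S = 2πrh + 2πr² (lateral + bases)
dS/dt = (2πh + 4πr)·dr/dt = (2π·5 + 4π·10)·6
= 300π cm²/s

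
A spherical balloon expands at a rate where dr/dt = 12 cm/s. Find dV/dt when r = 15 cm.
10800π cm³/s

V = (4/3)πr³
dV/dt = dV/dr · dr/dt = 4πr² · 12
At r = 15: dV/dt = 10800π cm³/s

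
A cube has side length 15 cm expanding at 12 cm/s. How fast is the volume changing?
8100 cm³/s

V = s³
dV/dt = 3s² · ds/dt = 3·15²·12 = 8100 cm³/s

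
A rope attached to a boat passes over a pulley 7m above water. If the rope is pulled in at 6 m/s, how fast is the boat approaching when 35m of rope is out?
5√6/2 ≈ 6.124 m/s

rope² = x² + 7²
x = √(35² - 7²) = 14√6
dx/dt = (rope/x) · d(rope)/dt = (35/(14√6)) · (-6) = -5√6/2 m/s
The boat approaches at 5√6/2 ≈ 6.124 m/s.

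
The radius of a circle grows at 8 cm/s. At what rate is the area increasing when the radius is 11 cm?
176π cm²/s

A = πr²
dA/dt = 2πr · dr/dt = 2π(11)(8) = 176π cm²/s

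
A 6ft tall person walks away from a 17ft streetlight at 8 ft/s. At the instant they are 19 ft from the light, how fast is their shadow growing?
48/11 ft/s

By similar triangles: 17/(x+s) = 6/s
Solving: s = 6x/11
ds/dt = 6/11 · dx/dt = 6/11 · 8 = 48/11 ft/s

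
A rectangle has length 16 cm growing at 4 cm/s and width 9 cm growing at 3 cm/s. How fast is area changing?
84 cm²/s

A = lw
dA/dt = w·dl/dt + l·dw/dt = 9·4 + 16·3 = 84 cm²/s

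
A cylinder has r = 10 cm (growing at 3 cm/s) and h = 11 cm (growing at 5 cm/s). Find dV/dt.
1160π cm³/s

V = πr²h
dV/dt = 2πrh·dr/dt + πr²·dh/dt
= 2π(10)(11)(3) + π(10)²(5)
= 1160π cm³/s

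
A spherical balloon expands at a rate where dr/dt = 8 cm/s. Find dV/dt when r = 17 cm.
9248π cm³/s

V = (4/3)πr³
dV/dt = dV/dr · dr/dt = 4πr² · 8
At r = 17: dV/dt = 9248π cm³/s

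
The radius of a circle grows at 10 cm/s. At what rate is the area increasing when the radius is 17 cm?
340π cm²/s

A = πr²
dA/dt = 2πr · dr/dt = 2π(17)(10) = 340π cm²/s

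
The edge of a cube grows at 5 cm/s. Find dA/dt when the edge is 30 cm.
1800 cm²/s

A = 6s²
dA/dt = 12s · ds/dt = 12·30·5 = 1800 cm²/s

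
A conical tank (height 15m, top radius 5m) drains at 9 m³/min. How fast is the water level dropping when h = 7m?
81/(49π) ≈ 0.5262 m/min

r/h = 5/15, so r = (1/3)h
V = (1/3)πr²h = (1/3)π((1/3)h)²h = (1/27)πh³
dV/dh = (1/9)πh²
dh/dt = (dV/dt)/(dV/dh) = -9/((1/9)π·7²) = -81/(49π) m/min
The level is dropping at 81/(49π) ≈ 0.5262 m/min.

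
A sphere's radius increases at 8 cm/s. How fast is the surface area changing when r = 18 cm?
1152π cm²/s

S = 4πr²
dS/dt = dS/dr · dr/dt = 8πr · 8
At r = 18: dS/dt = 1152π cm²/s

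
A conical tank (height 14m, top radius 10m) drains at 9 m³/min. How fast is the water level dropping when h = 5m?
441/(625π) ≈ 0.2246 m/min

r/h = 10/14, so r = (5/7)h
V = (1/3)πr²h = (1/3)π((5/7)h)²h = (25/147)πh³
dV/dh = (25/49)πh²
dh/dt = (dV/dt)/(dV/dh) = -9/((25/49)π·5²) = -441/(625π) m/min
The level is dropping at 441/(625π) ≈ 0.2246 m/min.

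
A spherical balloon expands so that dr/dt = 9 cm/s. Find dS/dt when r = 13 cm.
936π cm²/s

S = 4πr²
dS/dt = dS/dr · dr/dt = 8πr · 9
At r = 13: dS/dt = 936π cm²/s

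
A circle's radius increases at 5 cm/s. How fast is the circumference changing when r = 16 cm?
10π cm/s

C = 2πr
dC/dt = 2π · dr/dt = 2π · 5 = 10π cm/s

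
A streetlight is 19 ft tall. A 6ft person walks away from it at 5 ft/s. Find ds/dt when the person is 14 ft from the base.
30/13 ft/s

By similar triangles: 19/(x+s) = 6/s
Solving: s = 6x/13
ds/dt = 6/13 · dx/dt = 6/13 · 5 = 30/13 ft/s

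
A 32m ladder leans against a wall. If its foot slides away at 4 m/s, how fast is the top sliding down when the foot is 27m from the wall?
108√295/295 ≈ 6.288 m/s

x² + y² = 32²
2x·dx/dt + 2y·dy/dt = 0
dy/dt = -x/y · dx/dt = -27/√295 · 4 = -108√295/295 m/s
The top is descending at 108√295/295 ≈ 6.288 m/s.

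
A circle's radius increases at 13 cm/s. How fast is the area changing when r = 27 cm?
702π cm²/s

A = πr²
dA/dt = 2πr · dr/dt = 2π(27)(13) = 702π cm²/s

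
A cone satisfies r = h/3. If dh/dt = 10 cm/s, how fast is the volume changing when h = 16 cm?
2560π/9 cm³/s

V = (1/3)π(h/3)²h = πh³/27
dV/dt = πh²/9 · 10
At h = 16: dV/dt = 2560π/9 cm³/s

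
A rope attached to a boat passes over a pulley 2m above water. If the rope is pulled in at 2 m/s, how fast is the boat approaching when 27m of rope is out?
54√29/145 ≈ 2.006 m/s

rope² = x² + 2²
x = √(27² - 2²) = 5√29
dx/dt = (rope/x) · d(rope)/dt = (27/(5√29)) · (-2) = -54√29/145 m/s
The boat approaches at 54√29/145 ≈ 2.006 m/s.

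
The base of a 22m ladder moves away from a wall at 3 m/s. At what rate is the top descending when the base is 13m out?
13√35/35 ≈ 2.197 m/s

x² + y² = 22²
2x·dx/dt + 2y·dy/dt = 0
dy/dt = -x/y · dx/dt = -13/(3√35) · 3 = -13√35/35 m/s
The top is descending at 13√35/35 ≈ 2.197 m/s.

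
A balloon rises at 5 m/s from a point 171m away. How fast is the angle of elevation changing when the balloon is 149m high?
0.016621 rad/s

tan(θ) = y/171
sec²(θ) · dθ/dt = (1/171) · dy/dt
dθ/dt = cos²(θ)/171 · 5 = 171/(171² + 149²) · 5
dθ/dt = 0.016621 rad/s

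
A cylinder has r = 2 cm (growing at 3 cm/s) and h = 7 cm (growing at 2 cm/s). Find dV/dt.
92π cm³/s

V = πr²h
dV/dt = 2πrh·dr/dt + πr²·dh/dt
= 2π(2)(7)(3) + π(2)²(2)
= 92π cm³/s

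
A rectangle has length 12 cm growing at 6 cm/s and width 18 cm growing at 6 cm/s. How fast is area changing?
180 cm²/s

A = lw
dA/dt = w·dl/dt + l·dw/dt = 18·6 + 12·6 = 180 cm²/s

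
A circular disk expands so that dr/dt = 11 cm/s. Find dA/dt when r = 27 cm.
594π cm²/s

A = πr²
dA/dt = 2πr · dr/dt = 2π(27)(11) = 594π cm²/s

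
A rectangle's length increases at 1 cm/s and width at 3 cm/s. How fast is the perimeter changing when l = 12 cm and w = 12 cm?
8 cm/s

P = 2(l + w)
dP/dt = 2(dl/dt + dw/dt) = 2(1 + 3) = 8 cm/s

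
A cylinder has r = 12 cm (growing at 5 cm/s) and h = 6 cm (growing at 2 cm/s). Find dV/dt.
1008π cm³/s

V = πr²h
dV/dt = 2πrh·dr/dt + πr²·dh/dt
= 2π(12)(6)(5) + π(12)²(2)
= 1008π cm³/s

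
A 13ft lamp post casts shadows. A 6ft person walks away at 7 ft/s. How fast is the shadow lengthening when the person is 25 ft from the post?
6 ft/s

By similar triangles: 13/(x+s) = 6/s
Solving: s = 6x/7
ds/dt = 6/7 · dx/dt = 6/7 · 7 = 6 ft/s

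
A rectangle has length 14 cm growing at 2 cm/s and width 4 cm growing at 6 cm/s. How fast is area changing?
92 cm²/s

A = lw
dA/dt = w·dl/dt + l·dw/dt = 4·2 + 14·6 = 92 cm²/s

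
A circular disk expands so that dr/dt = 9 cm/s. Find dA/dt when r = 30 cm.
540π cm²/s

A = πr²
dA/dt = 2πr · dr/dt = 2π(30)(9) = 540π cm²/s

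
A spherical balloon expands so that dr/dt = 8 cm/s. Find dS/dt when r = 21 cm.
1344π cm²/s

S = 4πr²
dS/dt = dS/dr · dr/dt = 8πr · 8
At r = 21: dS/dt = 1344π cm²/s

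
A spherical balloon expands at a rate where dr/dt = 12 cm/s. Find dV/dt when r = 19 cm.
17328π cm³/s

V = (4/3)πr³
dV/dt = dV/dr · dr/dt = 4πr² · 12
At r = 19: dV/dt = 17328π cm³/s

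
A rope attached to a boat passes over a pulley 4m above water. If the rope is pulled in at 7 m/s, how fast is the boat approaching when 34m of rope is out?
119√285/285 ≈ 7.049 m/s

rope² = x² + 4²
x = √(34² - 4²) = 2√285
dx/dt = (rope/x) · d(rope)/dt = (34/(2√285)) · (-7) = -119√285/285 m/s
The boat approaches at 119√285/285 ≈ 7.049 m/s.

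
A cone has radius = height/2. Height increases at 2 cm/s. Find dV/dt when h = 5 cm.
25π/2 cm³/s

V = (1/3)π(h/2)²h = πh³/12
dV/dt = πh²/4 · 2
At h = 5: dV/dt = 25π/2 cm³/s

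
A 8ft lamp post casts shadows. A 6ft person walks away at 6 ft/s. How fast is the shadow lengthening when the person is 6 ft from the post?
18 ft/s

By similar triangles: 8/(x+s) = 6/s
Solving: s = 6x/2
ds/dt = 6/2 · dx/dt = 3 · 6 = 18 ft/s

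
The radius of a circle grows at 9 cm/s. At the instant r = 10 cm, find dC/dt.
18π cm/s

C = 2πr
dC/dt = 2π · dr/dt = 2π · 9 = 18π cm/s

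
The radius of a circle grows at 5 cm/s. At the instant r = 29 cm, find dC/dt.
10π cm/s

C = 2πr
dC/dt = 2π · dr/dt = 2π · 5 = 10π cm/s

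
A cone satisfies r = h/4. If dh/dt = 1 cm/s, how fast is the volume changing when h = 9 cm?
81π/16 cm³/s

V = (1/3)π(h/4)²h = πh³/48
dV/dt = πh²/16 · 1
At h = 9: dV/dt = 81π/16 cm³/s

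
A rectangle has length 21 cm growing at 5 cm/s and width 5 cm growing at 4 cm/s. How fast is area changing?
109 cm²/s

A = lw
dA/dt = w·dl/dt + l·dw/dt = 5·5 + 21·4 = 109 cm²/s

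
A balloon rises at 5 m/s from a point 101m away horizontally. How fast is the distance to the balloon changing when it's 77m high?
77√16130/3226 ≈ 3.031 m/s

z² = 101² + y²
z = √(101² + 77²) = √16130
dz/dt = y/z · dy/dt = 77/√16130 · 5 = 77√16130/3226 ≈ 3.031 m/s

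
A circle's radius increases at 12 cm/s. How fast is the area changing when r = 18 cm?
432π cm²/s

A = πr²
dA/dt = 2πr · dr/dt = 2π(18)(12) = 432π cm²/s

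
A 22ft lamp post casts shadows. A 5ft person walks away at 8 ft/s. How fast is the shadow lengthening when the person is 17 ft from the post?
40/17 ft/s

By similar triangles: 22/(x+s) = 5/s
Solving: s = 5x/17
ds/dt = 5/17 · dx/dt = 5/17 · 8 = 40/17 ft/s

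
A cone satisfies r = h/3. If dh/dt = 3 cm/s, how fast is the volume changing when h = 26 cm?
676π/3 cm³/s

V = (1/3)π(h/3)²h = πh³/27
dV/dt = πh²/9 · 3
At h = 26: dV/dt = 676π/3 cm³/s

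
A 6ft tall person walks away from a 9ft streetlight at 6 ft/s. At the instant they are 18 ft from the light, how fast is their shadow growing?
12 ft/s

By similar triangles: 9/(x+s) = 6/s
Solving: s = 6x/3
ds/dt = 6/3 · dx/dt = 2 · 6 = 12 ft/s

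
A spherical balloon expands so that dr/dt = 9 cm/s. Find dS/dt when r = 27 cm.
1944π cm²/s

S = 4πr²
dS/dt = dS/dr · dr/dt = 8πr · 9
At r = 27: dS/dt = 1944π cm²/s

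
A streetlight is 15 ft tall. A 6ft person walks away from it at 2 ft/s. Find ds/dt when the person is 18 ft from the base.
4/3 ft/s

By similar triangles: 15/(x+s) = 6/s
Solving: s = 6x/9
ds/dt = 6/9 · dx/dt = 2/3 · 2 = 4/3 ft/s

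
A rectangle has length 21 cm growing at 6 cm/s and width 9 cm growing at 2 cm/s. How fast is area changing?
96 cm²/s

A = lw
dA/dt = w·dl/dt + l·dw/dt = 9·6 + 21·2 = 96 cm²/s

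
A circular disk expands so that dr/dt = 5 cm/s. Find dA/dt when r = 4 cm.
40π cm²/s

A = πr²
dA/dt = 2πr · dr/dt = 2π(4)(5) = 40π cm²/s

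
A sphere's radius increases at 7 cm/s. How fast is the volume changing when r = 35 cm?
34300π cm³/s

V = (4/3)πr³
dV/dt = dV/dr · dr/dt = 4πr² · 7
At r = 35: dV/dt = 34300π cm³/s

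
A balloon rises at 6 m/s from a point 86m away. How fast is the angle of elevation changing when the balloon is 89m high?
0.033688 rad/s

tan(θ) = y/86
sec²(θ) · dθ/dt = (1/86) · dy/dt
dθ/dt = cos²(θ)/86 · 6 = 86/(86² + 89²) · 6
dθ/dt = 0.033688 rad/s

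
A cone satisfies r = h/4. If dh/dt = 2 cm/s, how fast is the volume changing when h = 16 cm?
32π cm³/s

V = (1/3)π(h/4)²h = πh³/48
dV/dt = πh²/16 · 2
At h = 16: dV/dt = 32π cm³/s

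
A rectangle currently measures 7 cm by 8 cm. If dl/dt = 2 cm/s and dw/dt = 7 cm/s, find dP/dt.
18 cm/s

P = 2(l + w)
dP/dt = 2(dl/dt + dw/dt) = 2(2 + 7) = 18 cm/s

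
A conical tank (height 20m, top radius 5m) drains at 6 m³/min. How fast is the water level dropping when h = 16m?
3/(8π) ≈ 0.1194 m/min

r/h = 5/20, so r = (1/4)h
V = (1/3)πr²h = (1/3)π((1/4)h)²h = (1/48)πh³
dV/dh = (1/16)πh²
dh/dt = (dV/dt)/(dV/dh) = -6/((1/16)π·16²) = -3/(8π) m/min
The level is dropping at 3/(8π) ≈ 0.1194 m/min.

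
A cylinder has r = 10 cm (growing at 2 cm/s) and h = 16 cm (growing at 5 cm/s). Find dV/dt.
1140π cm³/s

V = πr²h
dV/dt = 2πrh·dr/dt + πr²·dh/dt
= 2π(10)(16)(2) + π(10)²(5)
= 1140π cm³/s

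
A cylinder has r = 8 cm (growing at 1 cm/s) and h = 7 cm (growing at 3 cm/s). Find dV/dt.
304π cm³/s

V = πr²h
dV/dt = 2πrh·dr/dt + πr²·dh/dt
= 2π(8)(7)(1) + π(8)²(3)
= 304π cm³/s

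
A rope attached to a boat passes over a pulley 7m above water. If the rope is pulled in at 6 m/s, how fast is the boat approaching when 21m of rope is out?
9√2/2 ≈ 6.364 m/s

rope² = x² + 7²
x = √(21² - 7²) = 14√2
dx/dt = (rope/x) · d(rope)/dt = (21/(14√2)) · (-6) = -9√2/2 m/s
The boat approaches at 9√2/2 ≈ 6.364 m/s.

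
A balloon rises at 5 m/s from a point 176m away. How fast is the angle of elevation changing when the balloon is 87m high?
0.02283 rad/s

tan(θ) = y/176
sec²(θ) · dθ/dt = (1/176) · dy/dt
dθ/dt = cos²(θ)/176 · 5 = 176/(176² + 87²) · 5
dθ/dt = 0.02283 rad/s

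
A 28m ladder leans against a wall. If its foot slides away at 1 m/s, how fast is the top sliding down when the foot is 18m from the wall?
9√115/115 ≈ 0.8393 m/s

x² + y² = 28²
2x·dx/dt + 2y·dy/dt = 0
dy/dt = -x/y · dx/dt = -18/(2√115) · 1 = -9√115/115 m/s
The top is descending at 9√115/115 ≈ 0.8393 m/s.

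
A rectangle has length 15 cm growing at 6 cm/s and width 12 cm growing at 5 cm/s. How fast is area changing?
147 cm²/s

A = lw
dA/dt = w·dl/dt + l·dw/dt = 12·6 + 15·5 = 147 cm²/s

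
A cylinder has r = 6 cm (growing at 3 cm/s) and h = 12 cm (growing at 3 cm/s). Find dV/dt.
540π cm³/s

V = πr²h
dV/dt = 2πrh·dr/dt + πr²·dh/dt
= 2π(6)(12)(3) + π(6)²(3)
= 540π cm³/s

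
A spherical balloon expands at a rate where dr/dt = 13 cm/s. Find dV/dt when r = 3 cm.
468π cm³/s

V = (4/3)πr³
dV/dt = dV/dr · dr/dt = 4πr² · 13
At r = 3: dV/dt = 468π cm³/s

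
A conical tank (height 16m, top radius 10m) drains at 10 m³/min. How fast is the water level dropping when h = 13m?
128/(845π) ≈ 0.04822 m/min

r/h = 10/16, so r = (5/8)h
V = (1/3)πr²h = (1/3)π((5/8)h)²h = (25/192)πh³
dV/dh = (25/64)πh²
dh/dt = (dV/dt)/(dV/dh) = -10/((25/64)π·13²) = -128/(845π) m/min
The level is dropping at 128/(845π) ≈ 0.04822 m/min.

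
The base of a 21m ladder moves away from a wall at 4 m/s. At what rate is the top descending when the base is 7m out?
√2 ≈ 1.414 m/s

x² + y² = 21²
2x·dx/dt + 2y·dy/dt = 0
dy/dt = -x/y · dx/dt = -7/(14√2) · 4 = -√2 m/s
The top is descending at √2 ≈ 1.414 m/s.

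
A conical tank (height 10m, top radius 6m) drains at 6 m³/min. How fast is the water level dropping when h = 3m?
50/(27π) ≈ 0.5895 m/min

r/h = 6/10, so r = (3/5)h
V = (1/3)πr²h = (1/3)π((3/5)h)²h = (3/25)πh³
dV/dh = (9/25)πh²
dh/dt = (dV/dt)/(dV/dh) = -6/((9/25)π·3²) = -50/(27π) m/min
The level is dropping at 50/(27π) ≈ 0.5895 m/min.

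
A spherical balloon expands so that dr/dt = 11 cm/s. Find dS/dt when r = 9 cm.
792π cm²/s

S = 4πr²
dS/dt = dS/dr · dr/dt = 8πr · 11
At r = 9: dS/dt = 792π cm²/s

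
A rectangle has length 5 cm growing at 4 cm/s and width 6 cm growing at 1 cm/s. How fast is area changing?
29 cm²/s

A = lw
dA/dt = w·dl/dt + l·dw/dt = 6·4 + 5·1 = 29 cm²/s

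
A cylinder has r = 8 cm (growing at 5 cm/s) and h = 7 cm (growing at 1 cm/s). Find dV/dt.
624π cm³/s

V = πr²h
dV/dt = 2πrh·dr/dt + πr²·dh/dt
= 2π(8)(7)(5) + π(8)²(1)
= 624π cm³/s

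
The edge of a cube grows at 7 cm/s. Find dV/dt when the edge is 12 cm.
3024 cm³/s

V = s³
dV/dt = 3s² · ds/dt = 3·12²·7 = 3024 cm³/s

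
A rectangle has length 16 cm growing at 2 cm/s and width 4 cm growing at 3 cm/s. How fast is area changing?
56 cm²/s

A = lw
dA/dt = w·dl/dt + l·dw/dt = 4·2 + 16·3 = 56 cm²/s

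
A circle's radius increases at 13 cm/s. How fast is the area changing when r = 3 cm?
78π cm²/s

A = πr²
dA/dt = 2πr · dr/dt = 2π(3)(13) = 78π cm²/s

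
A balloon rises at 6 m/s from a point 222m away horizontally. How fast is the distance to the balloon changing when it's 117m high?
234√6997/6997 ≈ 2.797 m/s

z² = 222² + y²
z = √(222² + 117²) = 3√6997
dz/dt = y/z · dy/dt = 117/(3√6997) · 6 = 234√6997/6997 ≈ 2.797 m/s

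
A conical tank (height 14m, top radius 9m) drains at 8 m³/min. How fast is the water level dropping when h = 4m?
98/(81π) ≈ 0.3851 m/min

r/h = 9/14, so r = (9/14)h
V = (1/3)πr²h = (1/3)π((9/14)h)²h = (27/196)πh³
dV/dh = (81/196)πh²
dh/dt = (dV/dt)/(dV/dh) = -8/((81/196)π·4²) = -98/(81π) m/min
The level is dropping at 98/(81π) ≈ 0.3851 m/min.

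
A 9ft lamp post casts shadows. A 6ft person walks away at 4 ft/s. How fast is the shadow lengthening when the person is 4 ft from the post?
8 ft/s

By similar triangles: 9/(x+s) = 6/s
Solving: s = 6x/3
ds/dt = 6/3 · dx/dt = 2 · 4 = 8 ft/s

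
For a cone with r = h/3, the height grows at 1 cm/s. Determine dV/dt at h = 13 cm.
169π/9 cm³/s

V = (1/3)π(h/3)²h = πh³/27
dV/dt = πh²/9 · 1
At h = 13: dV/dt = 169π/9 cm³/s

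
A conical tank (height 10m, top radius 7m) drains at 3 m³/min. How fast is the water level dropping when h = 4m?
75/(196π) ≈ 0.1218 m/min

r/h = 7/10, so r = (7/10)h
V = (1/3)πr²h = (1/3)π((7/10)h)²h = (49/300)πh³
dV/dh = (49/100)πh²
dh/dt = (dV/dt)/(dV/dh) = -3/((49/100)π·4²) = -75/(196π) m/min
The level is dropping at 75/(196π) ≈ 0.1218 m/min.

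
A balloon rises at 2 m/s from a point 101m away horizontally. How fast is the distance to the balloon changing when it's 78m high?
156√16285/16285 ≈ 1.222 m/s

z² = 101² + y²
z = √(101² + 78²) = √16285
dz/dt = y/z · dy/dt = 78/√16285 · 2 = 156√16285/16285 ≈ 1.222 m/s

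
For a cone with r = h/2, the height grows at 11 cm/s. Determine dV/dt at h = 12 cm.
396π cm³/s

V = (1/3)π(h/2)²h = πh³/12
dV/dt = πh²/4 · 11
At h = 12: dV/dt = 396π cm³/s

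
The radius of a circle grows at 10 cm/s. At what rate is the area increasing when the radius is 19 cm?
380π cm²/s

A = πr²
dA/dt = 2πr · dr/dt = 2π(19)(10) = 380π cm²/s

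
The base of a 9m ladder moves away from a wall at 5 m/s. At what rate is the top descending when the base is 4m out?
4√65/13 ≈ 2.481 m/s

x² + y² = 9²
2x·dx/dt + 2y·dy/dt = 0
dy/dt = -x/y · dx/dt = -4/√65 · 5 = -4√65/13 m/s
The top is descending at 4√65/13 ≈ 2.481 m/s.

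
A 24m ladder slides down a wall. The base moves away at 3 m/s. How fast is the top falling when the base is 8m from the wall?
3√2/4 ≈ 1.061 m/s

x² + y² = 24²
2x·dx/dt + 2y·dy/dt = 0
dy/dt = -x/y · dx/dt = -8/(16√2) · 3 = -3√2/4 m/s
The top is descending at 3√2/4 ≈ 1.061 m/s.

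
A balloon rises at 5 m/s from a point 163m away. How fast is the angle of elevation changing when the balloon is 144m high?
0.017229 rad/s

tan(θ) = y/163
sec²(θ) · dθ/dt = (1/163) · dy/dt
dθ/dt = cos²(θ)/163 · 5 = 163/(163² + 144²) · 5
dθ/dt = 0.017229 rad/s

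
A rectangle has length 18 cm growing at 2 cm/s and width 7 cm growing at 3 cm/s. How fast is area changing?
68 cm²/s

A = lw
dA/dt = w·dl/dt + l·dw/dt = 7·2 + 18·3 = 68 cm²/s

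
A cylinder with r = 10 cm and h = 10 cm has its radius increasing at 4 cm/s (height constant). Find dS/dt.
240π cm²/s

S = 2πrh + 2πr² (lateral + bases)
dS/dt = (2πh + 4πr)·dr/dt = (2π·10 + 4π·10)·4
= 240π cm²/s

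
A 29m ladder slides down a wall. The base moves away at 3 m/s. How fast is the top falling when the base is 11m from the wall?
11√5/20 ≈ 1.23 m/s

x² + y² = 29²
2x·dx/dt + 2y·dy/dt = 0
dy/dt = -x/y · dx/dt = -11/(12√5) · 3 = -11√5/20 m/s
The top is descending at 11√5/20 ≈ 1.23 m/s.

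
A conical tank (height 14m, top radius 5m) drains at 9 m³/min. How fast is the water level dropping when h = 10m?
441/(625π) ≈ 0.2246 m/min

r/h = 5/14, so r = (5/14)h
V = (1/3)πr²h = (1/3)π((5/14)h)²h = (25/588)πh³
dV/dh = (25/196)πh²
dh/dt = (dV/dt)/(dV/dh) = -9/((25/196)π·10²) = -441/(625π) m/min
The level is dropping at 441/(625π) ≈ 0.2246 m/min.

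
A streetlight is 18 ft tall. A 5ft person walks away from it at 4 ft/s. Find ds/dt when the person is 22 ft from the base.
20/13 ft/s

By similar triangles: 18/(x+s) = 5/s
Solving: s = 5x/13
ds/dt = 5/13 · dx/dt = 5/13 · 4 = 20/13 ft/s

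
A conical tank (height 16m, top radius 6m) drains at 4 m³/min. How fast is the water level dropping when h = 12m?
16/(81π) ≈ 0.06288 m/min

r/h = 6/16, so r = (3/8)h
V = (1/3)πr²h = (1/3)π((3/8)h)²h = (3/64)πh³
dV/dh = (9/64)πh²
dh/dt = (dV/dt)/(dV/dh) = -4/((9/64)π·12²) = -16/(81π) m/min
The level is dropping at 16/(81π) ≈ 0.06288 m/min.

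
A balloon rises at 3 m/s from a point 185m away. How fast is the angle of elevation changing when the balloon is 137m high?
0.010473 rad/s

tan(θ) = y/185
sec²(θ) · dθ/dt = (1/185) · dy/dt
dθ/dt = cos²(θ)/185 · 3 = 185/(185² + 137²) · 3
dθ/dt = 0.010473 rad/s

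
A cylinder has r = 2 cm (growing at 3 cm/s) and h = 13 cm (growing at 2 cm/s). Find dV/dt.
164π cm³/s

V = πr²h
dV/dt = 2πrh·dr/dt + πr²·dh/dt
= 2π(2)(13)(3) + π(2)²(2)
= 164π cm³/s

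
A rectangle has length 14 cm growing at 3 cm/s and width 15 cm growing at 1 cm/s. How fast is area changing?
59 cm²/s

A = lw
dA/dt = w·dl/dt + l·dw/dt = 15·3 + 14·1 = 59 cm²/s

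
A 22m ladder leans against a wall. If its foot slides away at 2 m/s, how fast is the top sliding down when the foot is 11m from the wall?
2√3/3 ≈ 1.155 m/s

x² + y² = 22²
2x·dx/dt + 2y·dy/dt = 0
dy/dt = -x/y · dx/dt = -11/(11√3) · 2 = -2√3/3 m/s
The top is descending at 2√3/3 ≈ 1.155 m/s.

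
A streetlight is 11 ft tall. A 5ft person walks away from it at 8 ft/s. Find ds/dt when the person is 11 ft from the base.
20/3 ft/s

By similar triangles: 11/(x+s) = 5/s
Solving: s = 5x/6
ds/dt = 5/6 · dx/dt = 5/6 · 8 = 20/3 ft/s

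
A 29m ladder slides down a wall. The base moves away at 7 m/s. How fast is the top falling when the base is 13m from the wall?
13√42/24 ≈ 3.51 m/s

x² + y² = 29²
2x·dx/dt + 2y·dy/dt = 0
dy/dt = -x/y · dx/dt = -13/(4√42) · 7 = -13√42/24 m/s
The top is descending at 13√42/24 ≈ 3.51 m/s.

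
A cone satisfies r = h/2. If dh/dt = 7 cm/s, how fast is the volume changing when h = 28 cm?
1372π cm³/s

V = (1/3)π(h/2)²h = πh³/12
dV/dt = πh²/4 · 7
At h = 28: dV/dt = 1372π cm³/s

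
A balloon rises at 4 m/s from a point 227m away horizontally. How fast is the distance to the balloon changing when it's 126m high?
504√67405/67405 ≈ 1.941 m/s

z² = 227² + y²
z = √(227² + 126²) = √67405
dz/dt = y/z · dy/dt = 126/√67405 · 4 = 504√67405/67405 ≈ 1.941 m/s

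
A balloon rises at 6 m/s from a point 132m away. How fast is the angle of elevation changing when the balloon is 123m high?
0.02433 rad/s

tan(θ) = y/132
sec²(θ) · dθ/dt = (1/132) · dy/dt
dθ/dt = cos²(θ)/132 · 6 = 132/(132² + 123²) · 6
dθ/dt = 0.02433 rad/s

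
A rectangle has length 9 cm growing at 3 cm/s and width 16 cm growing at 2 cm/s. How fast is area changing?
66 cm²/s

A = lw
dA/dt = w·dl/dt + l·dw/dt = 16·3 + 9·2 = 66 cm²/s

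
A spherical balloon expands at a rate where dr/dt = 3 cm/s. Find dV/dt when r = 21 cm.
5292π cm³/s

V = (4/3)πr³
dV/dt = dV/dr · dr/dt = 4πr² · 3
At r = 21: dV/dt = 5292π cm³/s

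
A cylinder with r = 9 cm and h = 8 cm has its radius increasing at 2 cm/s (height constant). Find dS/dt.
104π cm²/s

S = 2πrh + 2πr² (lateral + bases)
dS/dt = (2πh + 4πr)·dr/dt = (2π·8 + 4π·9)·2
= 104π cm²/s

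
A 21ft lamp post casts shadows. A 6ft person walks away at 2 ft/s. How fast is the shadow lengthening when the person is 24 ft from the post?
4/5 ft/s

By similar triangles: 21/(x+s) = 6/s
Solving: s = 6x/15
ds/dt = 6/15 · dx/dt = 2/5 · 2 = 4/5 ft/s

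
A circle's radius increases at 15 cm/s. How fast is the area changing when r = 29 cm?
870π cm²/s

A = πr²
dA/dt = 2πr · dr/dt = 2π(29)(15) = 870π cm²/s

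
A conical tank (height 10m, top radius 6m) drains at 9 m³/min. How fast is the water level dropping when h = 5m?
1/π ≈ 0.3183 m/min

r/h = 6/10, so r = (3/5)h
V = (1/3)πr²h = (1/3)π((3/5)h)²h = (3/25)πh³
dV/dh = (9/25)πh²
dh/dt = (dV/dt)/(dV/dh) = -9/((9/25)π·5²) = -1/π m/min
The level is dropping at 1/π ≈ 0.3183 m/min.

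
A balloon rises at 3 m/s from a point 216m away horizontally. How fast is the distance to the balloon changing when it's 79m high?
237√313/4069 ≈ 1.03 m/s

z² = 216² + y²
z = √(216² + 79²) = 13√313
dz/dt = y/z · dy/dt = 79/(13√313) · 3 = 237√313/4069 ≈ 1.03 m/s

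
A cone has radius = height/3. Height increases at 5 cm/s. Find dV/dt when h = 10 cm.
500π/9 cm³/s

V = (1/3)π(h/3)²h = πh³/27
dV/dt = πh²/9 · 5
At h = 10: dV/dt = 500π/9 cm³/s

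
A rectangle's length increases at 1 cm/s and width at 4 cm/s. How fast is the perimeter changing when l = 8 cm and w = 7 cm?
10 cm/s

P = 2(l + w)
dP/dt = 2(dl/dt + dw/dt) = 2(1 + 4) = 10 cm/s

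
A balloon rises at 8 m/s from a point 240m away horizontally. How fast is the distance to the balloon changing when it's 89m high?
712√65521/65521 ≈ 2.782 m/s

z² = 240² + y²
z = √(240² + 89²) = √65521
dz/dt = y/z · dy/dt = 89/√65521 · 8 = 712√65521/65521 ≈ 2.782 m/s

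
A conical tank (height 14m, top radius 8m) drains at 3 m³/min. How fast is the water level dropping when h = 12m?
49/(768π) ≈ 0.02031 m/min

r/h = 8/14, so r = (4/7)h
V = (1/3)πr²h = (1/3)π((4/7)h)²h = (16/147)πh³
dV/dh = (16/49)πh²
dh/dt = (dV/dt)/(dV/dh) = -3/((16/49)π·12²) = -49/(768π) m/min
The level is dropping at 49/(768π) ≈ 0.02031 m/min.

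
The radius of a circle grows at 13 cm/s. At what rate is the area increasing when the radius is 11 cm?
286π cm²/s

A = πr²
dA/dt = 2πr · dr/dt = 2π(11)(13) = 286π cm²/s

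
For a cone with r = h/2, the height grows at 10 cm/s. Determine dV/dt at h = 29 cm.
4205π/2 cm³/s

V = (1/3)π(h/2)²h = πh³/12
dV/dt = πh²/4 · 10
At h = 29: dV/dt = 4205π/2 cm³/s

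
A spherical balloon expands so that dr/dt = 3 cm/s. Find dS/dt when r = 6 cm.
144π cm²/s

S = 4πr²
dS/dt = dS/dr · dr/dt = 8πr · 3
At r = 6: dS/dt = 144π cm²/s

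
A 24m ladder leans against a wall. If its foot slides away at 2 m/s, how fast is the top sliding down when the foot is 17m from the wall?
34√287/287 ≈ 2.007 m/s

x² + y² = 24²
2x·dx/dt + 2y·dy/dt = 0
dy/dt = -x/y · dx/dt = -17/√287 · 2 = -34√287/287 m/s
The top is descending at 34√287/287 ≈ 2.007 m/s.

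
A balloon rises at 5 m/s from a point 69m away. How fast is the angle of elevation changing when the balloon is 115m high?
0.019182 rad/s

tan(θ) = y/69
sec²(θ) · dθ/dt = (1/69) · dy/dt
dθ/dt = cos²(θ)/69 · 5 = 69/(69² + 115²) · 5
dθ/dt = 0.019182 rad/s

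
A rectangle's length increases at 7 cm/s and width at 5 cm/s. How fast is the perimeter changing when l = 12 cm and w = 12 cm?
24 cm/s

P = 2(l + w)
dP/dt = 2(dl/dt + dw/dt) = 2(7 + 5) = 24 cm/s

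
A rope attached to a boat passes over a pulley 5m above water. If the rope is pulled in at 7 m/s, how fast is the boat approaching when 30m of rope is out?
6√35/5 ≈ 7.099 m/s

rope² = x² + 5²
x = √(30² - 5²) = 5√35
dx/dt = (rope/x) · d(rope)/dt = (30/(5√35)) · (-7) = -6√35/5 m/s
The boat approaches at 6√35/5 ≈ 7.099 m/s.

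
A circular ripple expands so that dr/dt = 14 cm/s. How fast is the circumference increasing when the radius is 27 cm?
28π cm/s

C = 2πr
dC/dt = 2π · dr/dt = 2π · 14 = 28π cm/s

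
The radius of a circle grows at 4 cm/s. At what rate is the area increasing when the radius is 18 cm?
144π cm²/s

A = πr²
dA/dt = 2πr · dr/dt = 2π(18)(4) = 144π cm²/s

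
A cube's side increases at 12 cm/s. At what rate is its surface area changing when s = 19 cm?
2736 cm²/s

A = 6s²
dA/dt = 12s · ds/dt = 12·19·12 = 2736 cm²/s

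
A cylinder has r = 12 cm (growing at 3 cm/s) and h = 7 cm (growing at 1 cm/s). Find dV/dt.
648π cm³/s

V = πr²h
dV/dt = 2πrh·dr/dt + πr²·dh/dt
= 2π(12)(7)(3) + π(12)²(1)
= 648π cm³/s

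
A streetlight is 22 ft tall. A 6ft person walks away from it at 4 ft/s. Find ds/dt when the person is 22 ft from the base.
3/2 ft/s

By similar triangles: 22/(x+s) = 6/s
Solving: s = 6x/16
ds/dt = 6/16 · dx/dt = 3/8 · 4 = 3/2 ft/s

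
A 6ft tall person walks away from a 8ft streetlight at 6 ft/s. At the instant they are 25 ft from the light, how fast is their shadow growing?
18 ft/s

By similar triangles: 8/(x+s) = 6/s
Solving: s = 6x/2
ds/dt = 6/2 · dx/dt = 3 · 6 = 18 ft/s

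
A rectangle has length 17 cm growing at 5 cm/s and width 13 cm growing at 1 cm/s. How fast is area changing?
82 cm²/s

A = lw
dA/dt = w·dl/dt + l·dw/dt = 13·5 + 17·1 = 82 cm²/s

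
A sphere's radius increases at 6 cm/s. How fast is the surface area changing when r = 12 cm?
576π cm²/s

S = 4πr²
dS/dt = dS/dr · dr/dt = 8πr · 6
At r = 12: dS/dt = 576π cm²/s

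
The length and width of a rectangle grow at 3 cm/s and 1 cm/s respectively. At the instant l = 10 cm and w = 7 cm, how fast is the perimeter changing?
8 cm/s

P = 2(l + w)
dP/dt = 2(dl/dt + dw/dt) = 2(3 + 1) = 8 cm/s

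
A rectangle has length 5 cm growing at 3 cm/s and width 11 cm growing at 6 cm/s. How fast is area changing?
63 cm²/s

A = lw
dA/dt = w·dl/dt + l·dw/dt = 11·3 + 5·6 = 63 cm²/s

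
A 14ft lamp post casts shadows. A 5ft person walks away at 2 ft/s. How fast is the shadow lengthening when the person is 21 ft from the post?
10/9 ft/s

By similar triangles: 14/(x+s) = 5/s
Solving: s = 5x/9
ds/dt = 5/9 · dx/dt = 5/9 · 2 = 10/9 ft/s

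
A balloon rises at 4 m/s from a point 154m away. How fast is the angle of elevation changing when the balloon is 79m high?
0.020563 rad/s

tan(θ) = y/154
sec²(θ) · dθ/dt = (1/154) · dy/dt
dθ/dt = cos²(θ)/154 · 4 = 154/(154² + 79²) · 4
dθ/dt = 0.020563 rad/s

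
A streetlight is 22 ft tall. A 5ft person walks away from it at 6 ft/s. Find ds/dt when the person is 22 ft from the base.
30/17 ft/s

By similar triangles: 22/(x+s) = 5/s
Solving: s = 5x/17
ds/dt = 5/17 · dx/dt = 5/17 · 6 = 30/17 ft/s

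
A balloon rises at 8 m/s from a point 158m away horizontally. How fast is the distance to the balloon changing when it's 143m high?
1144√45413/45413 ≈ 5.368 m/s

z² = 158² + y²
z = √(158² + 143²) = √45413
dz/dt = y/z · dy/dt = 143/√45413 · 8 = 1144√45413/45413 ≈ 5.368 m/s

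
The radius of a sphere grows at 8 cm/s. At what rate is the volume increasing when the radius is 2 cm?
128π cm³/s

V = (4/3)πr³
dV/dt = dV/dr · dr/dt = 4πr² · 8
At r = 2: dV/dt = 128π cm³/s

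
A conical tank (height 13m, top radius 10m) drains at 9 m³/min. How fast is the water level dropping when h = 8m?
1521/(6400π) ≈ 0.07565 m/min

r/h = 10/13, so r = (10/13)h
V = (1/3)πr²h = (1/3)π((10/13)h)²h = (100/507)πh³
dV/dh = (100/169)πh²
dh/dt = (dV/dt)/(dV/dh) = -9/((100/169)π·8²) = -1521/(6400π) m/min
The level is dropping at 1521/(6400π) ≈ 0.07565 m/min.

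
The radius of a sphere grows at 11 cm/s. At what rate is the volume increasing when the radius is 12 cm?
6336π cm³/s

V = (4/3)πr³
dV/dt = dV/dr · dr/dt = 4πr² · 11
At r = 12: dV/dt = 6336π cm³/s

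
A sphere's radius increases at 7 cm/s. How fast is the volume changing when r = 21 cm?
12348π cm³/s

V = (4/3)πr³
dV/dt = dV/dr · dr/dt = 4πr² · 7
At r = 21: dV/dt = 12348π cm³/s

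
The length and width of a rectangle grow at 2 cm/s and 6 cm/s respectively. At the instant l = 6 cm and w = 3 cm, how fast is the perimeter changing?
16 cm/s

P = 2(l + w)
dP/dt = 2(dl/dt + dw/dt) = 2(2 + 6) = 16 cm/s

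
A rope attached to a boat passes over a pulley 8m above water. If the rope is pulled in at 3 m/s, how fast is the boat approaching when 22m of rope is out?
11√105/35 ≈ 3.22 m/s

rope² = x² + 8²
x = √(22² - 8²) = 2√105
dx/dt = (rope/x) · d(rope)/dt = (22/(2√105)) · (-3) = -11√105/35 m/s
The boat approaches at 11√105/35 ≈ 3.22 m/s.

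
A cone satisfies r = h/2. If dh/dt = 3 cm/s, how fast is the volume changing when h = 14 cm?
147π cm³/s

V = (1/3)π(h/2)²h = πh³/12
dV/dt = πh²/4 · 3
At h = 14: dV/dt = 147π cm³/s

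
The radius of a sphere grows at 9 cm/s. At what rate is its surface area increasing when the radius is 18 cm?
1296π cm²/s

S = 4πr²
dS/dt = dS/dr · dr/dt = 8πr · 9
At r = 18: dS/dt = 1296π cm²/s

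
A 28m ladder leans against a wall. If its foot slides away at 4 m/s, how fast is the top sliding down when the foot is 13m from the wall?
52√615/615 ≈ 2.097 m/s

x² + y² = 28²
2x·dx/dt + 2y·dy/dt = 0
dy/dt = -x/y · dx/dt = -13/√615 · 4 = -52√615/615 m/s
The top is descending at 52√615/615 ≈ 2.097 m/s.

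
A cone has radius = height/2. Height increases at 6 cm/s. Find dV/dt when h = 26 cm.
1014π cm³/s

V = (1/3)π(h/2)²h = πh³/12
dV/dt = πh²/4 · 6
At h = 26: dV/dt = 1014π cm³/s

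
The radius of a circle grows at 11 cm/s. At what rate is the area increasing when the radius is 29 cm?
638π cm²/s

A = πr²
dA/dt = 2πr · dr/dt = 2π(29)(11) = 638π cm²/s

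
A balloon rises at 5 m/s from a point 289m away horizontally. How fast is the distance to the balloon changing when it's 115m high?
575√26/1586 ≈ 1.849 m/s

z² = 289² + y²
z = √(289² + 115²) = 61√26
dz/dt = y/z · dy/dt = 115/(61√26) · 5 = 575√26/1586 ≈ 1.849 m/s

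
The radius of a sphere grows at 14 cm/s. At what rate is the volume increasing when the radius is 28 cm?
43904π cm³/s

V = (4/3)πr³
dV/dt = dV/dr · dr/dt = 4πr² · 14
At r = 28: dV/dt = 43904π cm³/s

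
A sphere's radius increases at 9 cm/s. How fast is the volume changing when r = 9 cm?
2916π cm³/s

V = (4/3)πr³
dV/dt = dV/dr · dr/dt = 4πr² · 9
At r = 9: dV/dt = 2916π cm³/s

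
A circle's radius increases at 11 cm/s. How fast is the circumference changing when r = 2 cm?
22π cm/s

C = 2πr
dC/dt = 2π · dr/dt = 2π · 11 = 22π cm/s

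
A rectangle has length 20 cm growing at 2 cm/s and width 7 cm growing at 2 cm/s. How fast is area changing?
54 cm²/s

A = lw
dA/dt = w·dl/dt + l·dw/dt = 7·2 + 20·2 = 54 cm²/s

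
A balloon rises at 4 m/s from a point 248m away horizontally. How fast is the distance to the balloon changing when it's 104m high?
26√1130/565 ≈ 1.547 m/s

z² = 248² + y²
z = √(248² + 104²) = 8√1130
dz/dt = y/z · dy/dt = 104/(8√1130) · 4 = 26√1130/565 ≈ 1.547 m/s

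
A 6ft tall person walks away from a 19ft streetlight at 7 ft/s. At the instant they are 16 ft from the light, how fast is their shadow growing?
42/13 ft/s

By similar triangles: 19/(x+s) = 6/s
Solving: s = 6x/13
ds/dt = 6/13 · dx/dt = 6/13 · 7 = 42/13 ft/s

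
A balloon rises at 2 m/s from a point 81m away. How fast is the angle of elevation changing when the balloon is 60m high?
0.015943 rad/s

tan(θ) = y/81
sec²(θ) · dθ/dt = (1/81) · dy/dt
dθ/dt = cos²(θ)/81 · 2 = 81/(81² + 60²) · 2
dθ/dt = 0.015943 rad/s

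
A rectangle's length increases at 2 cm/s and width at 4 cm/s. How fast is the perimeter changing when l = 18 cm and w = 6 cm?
12 cm/s

P = 2(l + w)
dP/dt = 2(dl/dt + dw/dt) = 2(2 + 4) = 12 cm/s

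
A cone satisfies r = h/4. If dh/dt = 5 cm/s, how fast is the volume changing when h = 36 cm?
405π cm³/s

V = (1/3)π(h/4)²h = πh³/48
dV/dt = πh²/16 · 5
At h = 36: dV/dt = 405π cm³/s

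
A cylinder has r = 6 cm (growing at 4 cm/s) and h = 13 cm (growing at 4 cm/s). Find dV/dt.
768π cm³/s

V = πr²h
dV/dt = 2πrh·dr/dt + πr²·dh/dt
= 2π(6)(13)(4) + π(6)²(4)
= 768π cm³/s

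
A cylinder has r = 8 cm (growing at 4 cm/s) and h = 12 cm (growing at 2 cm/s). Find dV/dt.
896π cm³/s

V = πr²h
dV/dt = 2πrh·dr/dt + πr²·dh/dt
= 2π(8)(12)(4) + π(8)²(2)
= 896π cm³/s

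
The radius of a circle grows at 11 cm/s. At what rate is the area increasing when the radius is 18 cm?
396π cm²/s

A = πr²
dA/dt = 2πr · dr/dt = 2π(18)(11) = 396π cm²/s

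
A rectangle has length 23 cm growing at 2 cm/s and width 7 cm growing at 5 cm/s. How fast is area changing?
129 cm²/s

A = lw
dA/dt = w·dl/dt + l·dw/dt = 7·2 + 23·5 = 129 cm²/s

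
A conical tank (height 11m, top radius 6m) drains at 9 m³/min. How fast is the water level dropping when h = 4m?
121/(64π) ≈ 0.6018 m/min

r/h = 6/11, so r = (6/11)h
V = (1/3)πr²h = (1/3)π((6/11)h)²h = (12/121)πh³
dV/dh = (36/121)πh²
dh/dt = (dV/dt)/(dV/dh) = -9/((36/121)π·4²) = -121/(64π) m/min
The level is dropping at 121/(64π) ≈ 0.6018 m/min.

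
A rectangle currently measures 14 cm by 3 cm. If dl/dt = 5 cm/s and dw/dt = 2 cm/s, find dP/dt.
14 cm/s

P = 2(l + w)
dP/dt = 2(dl/dt + dw/dt) = 2(5 + 2) = 14 cm/s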